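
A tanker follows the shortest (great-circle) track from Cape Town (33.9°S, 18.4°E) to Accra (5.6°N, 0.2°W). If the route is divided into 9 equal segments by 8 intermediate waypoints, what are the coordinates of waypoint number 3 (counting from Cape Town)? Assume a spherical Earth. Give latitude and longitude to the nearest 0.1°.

Convert each endpoint to a unit vector on the sphere (x = cos φ cos λ, y = cos φ sin λ, z = sin φ).
The central angle between the endpoints is δ = arccos(p₁·p₂) ≈ 0.755 rad (43.2°).
Interpolate at f = 3/9 with slerp weights a = sin((1−f)δ)/sin δ ≈ 0.704, b = sin(fδ)/sin δ ≈ 0.363.
p = a·p₁ + b·p₂ ≈ (0.916, 0.183, -0.357); φ = arcsin(p_z) ≈ -20.92°, λ = atan2(p_y, p_x) ≈ 11.31°.

≈ 20.9°S, 11.3°E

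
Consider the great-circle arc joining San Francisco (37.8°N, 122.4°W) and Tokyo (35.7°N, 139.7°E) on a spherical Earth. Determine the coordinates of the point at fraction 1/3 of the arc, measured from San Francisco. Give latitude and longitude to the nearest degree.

The haversine formula gives a central angle δ ≈ 1.298 rad (74.4°) between the endpoints.
Interpolate at f = 1/3 with slerp weights a = sin((1−f)δ)/sin δ ≈ 0.791, b = sin(fδ)/sin δ ≈ 0.435.
p = a·p₁ + b·p₂ ≈ (-0.604, -0.299, 0.739); φ = arcsin(p_z) ≈ 47.61°, λ = atan2(p_y, p_x) ≈ -153.70°.

≈ (48°N, 154°W)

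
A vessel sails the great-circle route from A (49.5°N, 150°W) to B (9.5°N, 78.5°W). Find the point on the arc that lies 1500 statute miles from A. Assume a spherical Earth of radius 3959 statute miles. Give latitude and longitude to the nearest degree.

Write both endpoints as unit vectors p₁, p₂ with components (cos φ cos λ, cos φ sin λ, sin φ).
The central angle between the endpoints is δ = arccos(p₁·p₂) ≈ 1.236 rad (70.8°). The total great-circle distance is δ·R ≈ 1.236 × 3959 ≈ 4893 mi, so the target fraction is f = 1500/4893 ≈ 0.307.
Interpolate at f ≈ 0.307 with slerp weights a = sin((1−f)δ)/sin δ ≈ 0.800, b = sin(fδ)/sin δ ≈ 0.392.
p = a·p₁ + b·p₂ ≈ (-0.373, -0.638, 0.673); φ = arcsin(p_z) ≈ 42.32°, λ = atan2(p_y, p_x) ≈ -120.30°.

≈ (42°N, 120°W)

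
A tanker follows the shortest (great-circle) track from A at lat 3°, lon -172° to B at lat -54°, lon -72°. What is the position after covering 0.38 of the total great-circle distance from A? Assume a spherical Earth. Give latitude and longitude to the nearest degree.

≈ lat -27°, lon -149°

The haversine formula gives a central angle δ ≈ 1.716 rad (98.3°) between the endpoints.
Interpolate at f = 0.38 with slerp weights a = sin((1−f)δ)/sin δ ≈ 0.883, b = sin(fδ)/sin δ ≈ 0.613.
p = a·p₁ + b·p₂ ≈ (-0.762, -0.466, -0.450); φ = arcsin(p_z) ≈ -26.73°, λ = atan2(p_y, p_x) ≈ -148.59°.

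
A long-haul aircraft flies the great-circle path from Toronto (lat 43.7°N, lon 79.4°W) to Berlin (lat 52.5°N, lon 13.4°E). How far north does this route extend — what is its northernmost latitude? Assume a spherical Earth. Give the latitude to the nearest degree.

≈ 59°N

The great circle lies in the plane with unit normal n̂ = (p₁ × p₂)/|p₁ × p₂|.
Here n̂_z ≈ +0.517; the vertex latitude is φ_max = arccos|n̂_z| ≈ 58.9°.
Check via Clairaut: cos φ_max = |cos φ₁| · sin C = cos(43.7°)·sin(45.7°) ≈ 0.517, again giving ≈ 58.9°.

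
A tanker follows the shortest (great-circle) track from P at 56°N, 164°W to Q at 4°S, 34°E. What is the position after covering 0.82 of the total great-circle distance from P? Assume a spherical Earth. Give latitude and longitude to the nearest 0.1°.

Write both endpoints as unit vectors p₁, p₂ with components (cos φ cos λ, cos φ sin λ, sin φ).
The central angle between the endpoints is δ = arccos(p₁·p₂) ≈ 2.200 rad (126.0°).
Interpolate at f = 0.82 with slerp weights a = sin((1−f)δ)/sin δ ≈ 0.477, b = sin(fδ)/sin δ ≈ 1.203.
p = a·p₁ + b·p₂ ≈ (0.739, 0.598, 0.312); φ = arcsin(p_z) ≈ 18.15°, λ = atan2(p_y, p_x) ≈ 38.98°.

≈ 18.2°N, 39.0°E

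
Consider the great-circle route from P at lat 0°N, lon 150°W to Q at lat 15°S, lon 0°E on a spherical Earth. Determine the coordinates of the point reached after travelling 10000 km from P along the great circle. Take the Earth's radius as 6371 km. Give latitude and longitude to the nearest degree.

≈ lat 28°S, lon 60°W

Write both endpoints as unit vectors p₁, p₂ with components (cos φ cos λ, cos φ sin λ, sin φ).
The central angle between the endpoints is δ = arccos(p₁·p₂) ≈ 2.562 rad (146.8°). The total great-circle distance is δ·R ≈ 2.562 × 6371 ≈ 16321 km, so the target fraction is f = 10000/16321 ≈ 0.613.
Interpolate at f ≈ 0.613 with slerp weights a = sin((1−f)δ)/sin δ ≈ 1.528, b = sin(fδ)/sin δ ≈ 1.825.
p = a·p₁ + b·p₂ ≈ (0.440, -0.764, -0.472); φ = arcsin(p_z) ≈ -28.19°, λ = atan2(p_y, p_x) ≈ -60.08°.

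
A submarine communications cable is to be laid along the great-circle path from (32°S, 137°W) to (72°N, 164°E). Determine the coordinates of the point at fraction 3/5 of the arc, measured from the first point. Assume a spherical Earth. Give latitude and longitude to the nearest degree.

Convert each endpoint to a unit vector on the sphere (x = cos φ cos λ, y = cos φ sin λ, z = sin φ).
The central angle between the endpoints is δ = arccos(p₁·p₂) ≈ 1.949 rad (111.7°).
Interpolate at f = 3/5 with slerp weights a = sin((1−f)δ)/sin δ ≈ 0.756, b = sin(fδ)/sin δ ≈ 0.990.
p = a·p₁ + b·p₂ ≈ (-0.763, -0.353, 0.541); φ = arcsin(p_z) ≈ 32.76°, λ = atan2(p_y, p_x) ≈ -155.18°.

≈ (33°N, 155°W)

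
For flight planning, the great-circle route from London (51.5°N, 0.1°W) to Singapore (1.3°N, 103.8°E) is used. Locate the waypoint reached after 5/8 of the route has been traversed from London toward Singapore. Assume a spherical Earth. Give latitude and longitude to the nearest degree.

≈ 29°N, 79°E

Convert each endpoint to a unit vector on the sphere (x = cos φ cos λ, y = cos φ sin λ, z = sin φ).
The central angle between the endpoints is δ = arccos(p₁·p₂) ≈ 1.703 rad (97.6°).
Interpolate at f = 5/8 with slerp weights a = sin((1−f)δ)/sin δ ≈ 0.601, b = sin(fδ)/sin δ ≈ 0.882.
p = a·p₁ + b·p₂ ≈ (0.164, 0.856, 0.491); φ = arcsin(p_z) ≈ 29.38°, λ = atan2(p_y, p_x) ≈ 79.15°.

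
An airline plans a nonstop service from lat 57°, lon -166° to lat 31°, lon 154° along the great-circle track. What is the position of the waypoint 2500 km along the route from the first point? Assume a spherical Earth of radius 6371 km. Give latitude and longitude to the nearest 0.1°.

Write both endpoints as unit vectors p₁, p₂ with components (cos φ cos λ, cos φ sin λ, sin φ).
The central angle between the endpoints is δ = arccos(p₁·p₂) ≈ 0.661 rad (37.9°). The total great-circle distance is δ·R ≈ 0.661 × 6371 ≈ 4209 km, so the target fraction is f = 2500/4209 ≈ 0.594.
Interpolate at f ≈ 0.594 with slerp weights a = sin((1−f)δ)/sin δ ≈ 0.432, b = sin(fδ)/sin δ ≈ 0.623.
p = a·p₁ + b·p₂ ≈ (-0.708, 0.177, 0.683); φ = arcsin(p_z) ≈ 43.10°, λ = atan2(p_y, p_x) ≈ 165.95°.

≈ lat 43.1°, lon 166.0°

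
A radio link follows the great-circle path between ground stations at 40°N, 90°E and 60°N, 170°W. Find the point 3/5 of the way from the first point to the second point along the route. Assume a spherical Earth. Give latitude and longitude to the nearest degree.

The haversine formula gives a central angle δ ≈ 1.059 rad (60.6°) between the endpoints.
Interpolate at f = 3/5 with slerp weights a = sin((1−f)δ)/sin δ ≈ 0.471, b = sin(fδ)/sin δ ≈ 0.681.
p = a·p₁ + b·p₂ ≈ (-0.335, 0.302, 0.892); φ = arcsin(p_z) ≈ 63.18°, λ = atan2(p_y, p_x) ≈ 137.98°.

≈ 63°N, 138°E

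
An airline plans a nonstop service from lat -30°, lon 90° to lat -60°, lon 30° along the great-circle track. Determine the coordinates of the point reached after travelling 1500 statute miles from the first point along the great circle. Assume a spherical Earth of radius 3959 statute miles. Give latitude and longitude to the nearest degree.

≈ lat -47°, lon 72°

Convert each endpoint to a unit vector on the sphere (x = cos φ cos λ, y = cos φ sin λ, z = sin φ).
The central angle between the endpoints is δ = arccos(p₁·p₂) ≈ 0.864 rad (49.5°). The total great-circle distance is δ·R ≈ 0.864 × 3959 ≈ 3420 mi, so the target fraction is f = 1500/3420 ≈ 0.439.
Interpolate at f ≈ 0.439 with slerp weights a = sin((1−f)δ)/sin δ ≈ 0.613, b = sin(fδ)/sin δ ≈ 0.486.
p = a·p₁ + b·p₂ ≈ (0.211, 0.653, -0.728); φ = arcsin(p_z) ≈ -46.71°, λ = atan2(p_y, p_x) ≈ 72.11°.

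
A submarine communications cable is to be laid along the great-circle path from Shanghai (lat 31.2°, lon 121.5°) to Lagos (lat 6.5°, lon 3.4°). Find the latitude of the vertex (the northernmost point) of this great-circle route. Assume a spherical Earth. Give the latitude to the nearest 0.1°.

The great circle lies in the plane with unit normal n̂ = (p₁ × p₂)/|p₁ × p₂|.
Here n̂_z ≈ -0.798; the vertex latitude is φ_max = arccos|n̂_z| ≈ 37.1°.

≈ 37.1°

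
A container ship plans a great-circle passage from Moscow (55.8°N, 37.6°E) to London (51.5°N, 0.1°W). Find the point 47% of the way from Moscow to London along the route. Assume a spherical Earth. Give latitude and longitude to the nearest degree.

≈ 55°N, 19°E

Convert each endpoint to a unit vector on the sphere (x = cos φ cos λ, y = cos φ sin λ, z = sin φ).
The central angle between the endpoints is δ = arccos(p₁·p₂) ≈ 0.392 rad (22.5°).
Interpolate at f = 0.47 with slerp weights a = sin((1−f)δ)/sin δ ≈ 0.540, b = sin(fδ)/sin δ ≈ 0.480.
p = a·p₁ + b·p₂ ≈ (0.539, 0.185, 0.822); φ = arcsin(p_z) ≈ 55.27°, λ = atan2(p_y, p_x) ≈ 18.91°.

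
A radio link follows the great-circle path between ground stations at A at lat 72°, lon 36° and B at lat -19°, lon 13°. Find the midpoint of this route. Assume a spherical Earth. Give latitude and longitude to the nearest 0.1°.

≈ lat 26.8°, lon 18.6°

Convert each endpoint to a unit vector on the sphere (x = cos φ cos λ, y = cos φ sin λ, z = sin φ).
The central angle between the endpoints is δ = arccos(p₁·p₂) ≈ 1.611 rad (92.3°).
Interpolate at f = 1/2 with slerp weights a = sin((1−f)δ)/sin δ ≈ 0.722, b = sin(fδ)/sin δ ≈ 0.722.
p = a·p₁ + b·p₂ ≈ (0.846, 0.285, 0.452); φ = arcsin(p_z) ≈ 26.84°, λ = atan2(p_y, p_x) ≈ 18.61°.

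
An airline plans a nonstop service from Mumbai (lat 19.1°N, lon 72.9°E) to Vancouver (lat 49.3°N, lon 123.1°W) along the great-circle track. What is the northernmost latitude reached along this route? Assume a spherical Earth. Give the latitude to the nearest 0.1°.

≈ 79.6°N

The great circle lies in the plane with unit normal n̂ = (p₁ × p₂)/|p₁ × p₂|.
Here n̂_z ≈ +0.181; the vertex latitude is φ_max = arccos|n̂_z| ≈ 79.6°.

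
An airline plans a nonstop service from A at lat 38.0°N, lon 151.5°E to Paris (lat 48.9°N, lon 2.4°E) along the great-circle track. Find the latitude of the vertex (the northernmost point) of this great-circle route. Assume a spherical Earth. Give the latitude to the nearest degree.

≈ 75°N

The great circle lies in the plane with unit normal n̂ = (p₁ × p₂)/|p₁ × p₂|.
Here n̂_z ≈ -0.266; the vertex latitude is φ_max = arccos|n̂_z| ≈ 74.6°.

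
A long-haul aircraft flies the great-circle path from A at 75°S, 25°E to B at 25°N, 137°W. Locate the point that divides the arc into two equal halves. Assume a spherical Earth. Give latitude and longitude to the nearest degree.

Convert each endpoint to a unit vector on the sphere (x = cos φ cos λ, y = cos φ sin λ, z = sin φ).
The central angle between the endpoints is δ = arccos(p₁·p₂) ≈ 2.254 rad (129.1°).
Interpolate at f = 1/2 with slerp weights a = sin((1−f)δ)/sin δ ≈ 1.165, b = sin(fδ)/sin δ ≈ 1.165.
p = a·p₁ + b·p₂ ≈ (-0.499, -0.592, -0.633); φ = arcsin(p_z) ≈ -39.25°, λ = atan2(p_y, p_x) ≈ -130.09°.

≈ 39°S, 130°W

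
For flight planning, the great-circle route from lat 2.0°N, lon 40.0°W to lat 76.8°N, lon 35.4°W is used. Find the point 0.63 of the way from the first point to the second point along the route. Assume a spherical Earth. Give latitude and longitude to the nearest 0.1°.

Write both endpoints as unit vectors p₁, p₂ with components (cos φ cos λ, cos φ sin λ, sin φ).
The central angle between the endpoints is δ = arccos(p₁·p₂) ≈ 1.306 rad (74.8°).
Interpolate at f = 0.63 with slerp weights a = sin((1−f)δ)/sin δ ≈ 0.481, b = sin(fδ)/sin δ ≈ 0.760.
p = a·p₁ + b·p₂ ≈ (0.510, -0.410, 0.756); φ = arcsin(p_z) ≈ 49.14°, λ = atan2(p_y, p_x) ≈ -38.78°.

≈ lat 49.1°N, lon 38.8°W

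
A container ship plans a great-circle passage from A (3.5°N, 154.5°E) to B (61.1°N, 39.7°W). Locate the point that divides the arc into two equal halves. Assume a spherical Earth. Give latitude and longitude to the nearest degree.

Write both endpoints as unit vectors p₁, p₂ with components (cos φ cos λ, cos φ sin λ, sin φ).
The central angle between the endpoints is δ = arccos(p₁·p₂) ≈ 1.998 rad (114.5°).
Interpolate at f = 1/2 with slerp weights a = sin((1−f)δ)/sin δ ≈ 0.924, b = sin(fδ)/sin δ ≈ 0.924.
p = a·p₁ + b·p₂ ≈ (-0.489, 0.112, 0.865); φ = arcsin(p_z) ≈ 59.91°, λ = atan2(p_y, p_x) ≈ 167.12°.

≈ (60°N, 167°E)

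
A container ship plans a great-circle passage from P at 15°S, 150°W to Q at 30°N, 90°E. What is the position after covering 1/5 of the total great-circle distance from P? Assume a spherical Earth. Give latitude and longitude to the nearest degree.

Convert each endpoint to a unit vector on the sphere (x = cos φ cos λ, y = cos φ sin λ, z = sin φ).
The central angle between the endpoints is δ = arccos(p₁·p₂) ≈ 2.150 rad (123.2°).
Interpolate at f = 1/5 with slerp weights a = sin((1−f)δ)/sin δ ≈ 1.182, b = sin(fδ)/sin δ ≈ 0.498.
p = a·p₁ + b·p₂ ≈ (-0.989, -0.139, -0.057); φ = arcsin(p_z) ≈ -3.25°, λ = atan2(p_y, p_x) ≈ -171.98°.

≈ 3°S, 172°W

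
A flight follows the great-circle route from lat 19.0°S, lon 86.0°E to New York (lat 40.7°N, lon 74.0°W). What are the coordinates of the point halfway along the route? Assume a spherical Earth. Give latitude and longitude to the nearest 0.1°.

Write both endpoints as unit vectors p₁, p₂ with components (cos φ cos λ, cos φ sin λ, sin φ).
The central angle between the endpoints is δ = arccos(p₁·p₂) ≈ 2.659 rad (152.4°).
Interpolate at f = 1/2 with slerp weights a = sin((1−f)δ)/sin δ ≈ 2.093, b = sin(fδ)/sin δ ≈ 2.093.
p = a·p₁ + b·p₂ ≈ (0.576, 0.449, 0.684); φ = arcsin(p_z) ≈ 43.12°, λ = atan2(p_y, p_x) ≈ 37.96°.

≈ lat 43.1°N, lon 38.0°E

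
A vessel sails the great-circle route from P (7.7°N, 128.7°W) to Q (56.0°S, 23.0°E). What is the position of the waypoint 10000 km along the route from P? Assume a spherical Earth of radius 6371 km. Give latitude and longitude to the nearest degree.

From cos δ = sin φ₁ sin φ₂ + cos φ₁ cos φ₂ cos Δλ, the central angle is δ ≈ 2.213 rad (126.8°). The total great-circle distance is δ·R ≈ 2.213 × 6371 ≈ 14099 km, so the target fraction is f = 10000/14099 ≈ 0.709.
Interpolate at f ≈ 0.709 with slerp weights a = sin((1−f)δ)/sin δ ≈ 0.749, b = sin(fδ)/sin δ ≈ 1.249.
p = a·p₁ + b·p₂ ≈ (0.179, -0.307, -0.935); φ = arcsin(p_z) ≈ -69.22°, λ = atan2(p_y, p_x) ≈ -59.78°.

≈ (69°S, 60°W)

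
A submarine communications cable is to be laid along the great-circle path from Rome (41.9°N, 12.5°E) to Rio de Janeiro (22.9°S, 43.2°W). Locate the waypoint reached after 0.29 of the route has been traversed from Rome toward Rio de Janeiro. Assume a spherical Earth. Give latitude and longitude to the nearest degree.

≈ 25°N, 8°W

The haversine formula gives a central angle δ ≈ 1.444 rad (82.7°) between the endpoints.
Interpolate at f = 0.29 with slerp weights a = sin((1−f)δ)/sin δ ≈ 0.862, b = sin(fδ)/sin δ ≈ 0.410.
p = a·p₁ + b·p₂ ≈ (0.901, -0.120, 0.416); φ = arcsin(p_z) ≈ 24.58°, λ = atan2(p_y, p_x) ≈ -7.56°.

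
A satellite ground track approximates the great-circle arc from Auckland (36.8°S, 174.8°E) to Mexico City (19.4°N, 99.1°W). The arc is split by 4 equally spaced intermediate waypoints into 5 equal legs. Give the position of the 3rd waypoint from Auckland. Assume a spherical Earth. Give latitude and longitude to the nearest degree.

≈ (6°S, 130°W)

Write both endpoints as unit vectors p₁, p₂ with components (cos φ cos λ, cos φ sin λ, sin φ).
The central angle between the endpoints is δ = arccos(p₁·p₂) ≈ 1.719 rad (98.5°).
Interpolate at f = 3/5 with slerp weights a = sin((1−f)δ)/sin δ ≈ 0.642, b = sin(fδ)/sin δ ≈ 0.868.
p = a·p₁ + b·p₂ ≈ (-0.641, -0.761, -0.096); φ = arcsin(p_z) ≈ -5.52°, λ = atan2(p_y, p_x) ≈ -130.10°.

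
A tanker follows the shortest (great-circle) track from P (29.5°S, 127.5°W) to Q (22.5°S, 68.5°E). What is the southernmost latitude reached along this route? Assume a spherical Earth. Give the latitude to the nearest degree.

The great circle lies in the plane with unit normal n̂ = (p₁ × p₂)/|p₁ × p₂|.
Here n̂_z ≈ -0.273; the vertex latitude is φ_max = arccos|n̂_z| ≈ 74.1°.
Check via Clairaut: cos φ_max = |cos φ₁| · sin C = cos(29.5°)·sin(161.7°) ≈ 0.273, again giving ≈ 74.1°.

≈ 74°S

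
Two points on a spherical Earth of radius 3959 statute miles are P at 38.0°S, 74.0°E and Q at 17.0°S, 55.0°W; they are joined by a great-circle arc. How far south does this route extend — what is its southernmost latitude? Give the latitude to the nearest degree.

The great circle lies in the plane with unit normal n̂ = (p₁ × p₂)/|p₁ × p₂|.
Here n̂_z ≈ -0.613; the vertex latitude is φ_max = arccos|n̂_z| ≈ 52.2°.

≈ 52°S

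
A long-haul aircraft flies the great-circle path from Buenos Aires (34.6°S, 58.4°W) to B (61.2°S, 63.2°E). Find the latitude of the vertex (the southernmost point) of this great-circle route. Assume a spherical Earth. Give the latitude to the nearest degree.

≈ 69°S

The great circle lies in the plane with unit normal n̂ = (p₁ × p₂)/|p₁ × p₂|.
Here n̂_z ≈ +0.353; the vertex latitude is φ_max = arccos|n̂_z| ≈ 69.3°.
Check via Clairaut: cos φ_max = |cos φ₁| · sin C = cos(34.6°)·sin(154.6°) ≈ 0.353, again giving ≈ 69.3°.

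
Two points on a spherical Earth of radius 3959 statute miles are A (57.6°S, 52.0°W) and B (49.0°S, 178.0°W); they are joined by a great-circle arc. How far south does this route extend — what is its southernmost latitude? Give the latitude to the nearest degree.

≈ 72°S

The great circle lies in the plane with unit normal n̂ = (p₁ × p₂)/|p₁ × p₂|.
Here n̂_z ≈ -0.315; the vertex latitude is φ_max = arccos|n̂_z| ≈ 71.6°.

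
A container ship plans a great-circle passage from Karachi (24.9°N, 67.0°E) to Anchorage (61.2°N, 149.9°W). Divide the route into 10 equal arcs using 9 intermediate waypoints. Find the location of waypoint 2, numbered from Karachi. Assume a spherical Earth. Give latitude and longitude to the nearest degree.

≈ (42°N, 74°E)

Convert each endpoint to a unit vector on the sphere (x = cos φ cos λ, y = cos φ sin λ, z = sin φ).
The central angle between the endpoints is δ = arccos(p₁·p₂) ≈ 1.551 rad (88.9°).
Interpolate at f = 2/10 with slerp weights a = sin((1−f)δ)/sin δ ≈ 0.946, b = sin(fδ)/sin δ ≈ 0.305.
p = a·p₁ + b·p₂ ≈ (0.208, 0.716, 0.666); φ = arcsin(p_z) ≈ 41.76°, λ = atan2(p_y, p_x) ≈ 73.80°.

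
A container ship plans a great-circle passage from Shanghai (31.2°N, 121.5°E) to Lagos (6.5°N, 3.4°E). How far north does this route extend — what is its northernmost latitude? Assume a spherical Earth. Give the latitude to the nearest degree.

The great circle lies in the plane with unit normal n̂ = (p₁ × p₂)/|p₁ × p₂|.
Here n̂_z ≈ -0.798; the vertex latitude is φ_max = arccos|n̂_z| ≈ 37.1°.
Check via Clairaut: cos φ_max = |cos φ₁| · sin C = cos(31.2°)·sin(68.8°) ≈ 0.798, again giving ≈ 37.1°.

≈ 37°N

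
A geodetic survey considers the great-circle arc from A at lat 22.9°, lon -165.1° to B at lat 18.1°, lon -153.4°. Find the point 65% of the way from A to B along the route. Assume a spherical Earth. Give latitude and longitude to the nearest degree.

≈ lat 20°, lon -157°

Convert each endpoint to a unit vector on the sphere (x = cos φ cos λ, y = cos φ sin λ, z = sin φ).
The central angle between the endpoints is δ = arccos(p₁·p₂) ≈ 0.209 rad (12.0°).
Interpolate at f = 0.65 with slerp weights a = sin((1−f)δ)/sin δ ≈ 0.352, b = sin(fδ)/sin δ ≈ 0.653.
p = a·p₁ + b·p₂ ≈ (-0.868, -0.361, 0.340); φ = arcsin(p_z) ≈ 19.87°, λ = atan2(p_y, p_x) ≈ -157.41°.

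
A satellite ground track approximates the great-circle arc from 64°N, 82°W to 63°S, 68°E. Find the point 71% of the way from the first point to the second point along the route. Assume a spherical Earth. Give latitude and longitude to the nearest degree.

Convert each endpoint to a unit vector on the sphere (x = cos φ cos λ, y = cos φ sin λ, z = sin φ).
The central angle between the endpoints is δ = arccos(p₁·p₂) ≈ 2.909 rad (166.7°).
Interpolate at f = 0.71 with slerp weights a = sin((1−f)δ)/sin δ ≈ 3.248, b = sin(fδ)/sin δ ≈ 3.826.
p = a·p₁ + b·p₂ ≈ (0.849, 0.200, -0.489); φ = arcsin(p_z) ≈ -29.30°, λ = atan2(p_y, p_x) ≈ 13.28°.

≈ 29°S, 13°E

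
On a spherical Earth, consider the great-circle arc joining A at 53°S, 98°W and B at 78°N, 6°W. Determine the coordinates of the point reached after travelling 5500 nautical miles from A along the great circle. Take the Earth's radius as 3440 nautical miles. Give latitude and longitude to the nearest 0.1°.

≈ 36.1°N, 73.5°W

Write both endpoints as unit vectors p₁, p₂ with components (cos φ cos λ, cos φ sin λ, sin φ).
The central angle between the endpoints is δ = arccos(p₁·p₂) ≈ 2.474 rad (141.8°). The total great-circle distance is δ·R ≈ 2.474 × 3440 ≈ 8512 nmi, so the target fraction is f = 5500/8512 ≈ 0.646.
Interpolate at f ≈ 0.646 with slerp weights a = sin((1−f)δ)/sin δ ≈ 1.241, b = sin(fδ)/sin δ ≈ 1.615.
p = a·p₁ + b·p₂ ≈ (0.230, -0.775, 0.589); φ = arcsin(p_z) ≈ 36.09°, λ = atan2(p_y, p_x) ≈ -73.46°.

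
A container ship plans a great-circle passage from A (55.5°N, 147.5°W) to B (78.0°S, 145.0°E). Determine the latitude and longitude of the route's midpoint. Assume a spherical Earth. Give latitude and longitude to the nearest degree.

≈ (13°S, 164°W)

Write both endpoints as unit vectors p₁, p₂ with components (cos φ cos λ, cos φ sin λ, sin φ).
The central angle between the endpoints is δ = arccos(p₁·p₂) ≈ 2.436 rad (139.6°).
Interpolate at f = 1/2 with slerp weights a = sin((1−f)δ)/sin δ ≈ 1.447, b = sin(fδ)/sin δ ≈ 1.447.
p = a·p₁ + b·p₂ ≈ (-0.937, -0.268, -0.223); φ = arcsin(p_z) ≈ -12.87°, λ = atan2(p_y, p_x) ≈ -164.06°.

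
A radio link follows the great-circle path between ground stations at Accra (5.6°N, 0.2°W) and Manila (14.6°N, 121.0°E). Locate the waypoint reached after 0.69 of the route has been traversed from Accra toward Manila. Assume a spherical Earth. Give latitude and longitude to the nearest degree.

≈ 20°N, 83°E

Write both endpoints as unit vectors p₁, p₂ with components (cos φ cos λ, cos φ sin λ, sin φ).
The central angle between the endpoints is δ = arccos(p₁·p₂) ≈ 2.065 rad (118.3°).
Interpolate at f = 0.69 with slerp weights a = sin((1−f)δ)/sin δ ≈ 0.678, b = sin(fδ)/sin δ ≈ 1.124.
p = a·p₁ + b·p₂ ≈ (0.115, 0.930, 0.349); φ = arcsin(p_z) ≈ 20.46°, λ = atan2(p_y, p_x) ≈ 82.94°.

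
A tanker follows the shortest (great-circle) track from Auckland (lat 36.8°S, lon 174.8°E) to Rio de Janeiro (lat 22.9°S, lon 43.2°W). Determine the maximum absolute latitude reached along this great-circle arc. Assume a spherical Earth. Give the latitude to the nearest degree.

≈ 61°S

The great circle lies in the plane with unit normal n̂ = (p₁ × p₂)/|p₁ × p₂|.
Here n̂_z ≈ +0.484; the vertex latitude is φ_max = arccos|n̂_z| ≈ 61.0°.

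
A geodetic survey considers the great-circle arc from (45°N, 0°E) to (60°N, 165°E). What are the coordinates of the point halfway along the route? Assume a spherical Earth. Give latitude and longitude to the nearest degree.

Write both endpoints as unit vectors p₁, p₂ with components (cos φ cos λ, cos φ sin λ, sin φ).
The central angle between the endpoints is δ = arccos(p₁·p₂) ≈ 1.297 rad (74.3°).
Interpolate at f = 1/2 with slerp weights a = sin((1−f)δ)/sin δ ≈ 0.627, b = sin(fδ)/sin δ ≈ 0.627.
p = a·p₁ + b·p₂ ≈ (0.141, 0.081, 0.987); φ = arcsin(p_z) ≈ 80.66°, λ = atan2(p_y, p_x) ≈ 30.00°.

≈ (81°N, 30°E)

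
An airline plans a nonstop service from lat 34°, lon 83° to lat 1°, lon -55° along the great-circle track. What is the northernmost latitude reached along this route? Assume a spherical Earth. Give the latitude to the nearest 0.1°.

The great circle lies in the plane with unit normal n̂ = (p₁ × p₂)/|p₁ × p₂|.
Here n̂_z ≈ -0.697; the vertex latitude is φ_max = arccos|n̂_z| ≈ 45.8°.
Check via Clairaut: cos φ_max = |cos φ₁| · sin C = cos(34.0°)·sin(57.3°) ≈ 0.697, again giving ≈ 45.8°.

≈ 45.8°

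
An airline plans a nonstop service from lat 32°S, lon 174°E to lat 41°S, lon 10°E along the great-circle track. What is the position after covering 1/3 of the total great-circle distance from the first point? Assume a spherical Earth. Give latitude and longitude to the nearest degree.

Write both endpoints as unit vectors p₁, p₂ with components (cos φ cos λ, cos φ sin λ, sin φ).
The central angle between the endpoints is δ = arccos(p₁·p₂) ≈ 1.842 rad (105.5°).
Interpolate at f = 1/3 with slerp weights a = sin((1−f)δ)/sin δ ≈ 0.977, b = sin(fδ)/sin δ ≈ 0.598.
p = a·p₁ + b·p₂ ≈ (-0.380, 0.165, -0.910); φ = arcsin(p_z) ≈ -65.53°, λ = atan2(p_y, p_x) ≈ 156.53°.

≈ lat 66°S, lon 157°E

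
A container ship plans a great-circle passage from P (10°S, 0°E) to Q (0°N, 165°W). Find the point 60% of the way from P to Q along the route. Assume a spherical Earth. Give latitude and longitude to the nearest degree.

Convert each endpoint to a unit vector on the sphere (x = cos φ cos λ, y = cos φ sin λ, z = sin φ).
The central angle between the endpoints is δ = arccos(p₁·p₂) ≈ 2.828 rad (162.0°).
Interpolate at f = 0.60 with slerp weights a = sin((1−f)δ)/sin δ ≈ 2.934, b = sin(fδ)/sin δ ≈ 3.217.
p = a·p₁ + b·p₂ ≈ (-0.217, -0.833, -0.510); φ = arcsin(p_z) ≈ -30.63°, λ = atan2(p_y, p_x) ≈ -104.64°.

≈ (31°S, 105°W)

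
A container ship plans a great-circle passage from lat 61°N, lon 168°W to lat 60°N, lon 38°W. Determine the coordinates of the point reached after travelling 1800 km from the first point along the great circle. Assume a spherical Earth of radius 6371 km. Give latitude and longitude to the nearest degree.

From cos δ = sin φ₁ sin φ₂ + cos φ₁ cos φ₂ cos Δλ, the central angle is δ ≈ 0.925 rad (53.0°). The total great-circle distance is δ·R ≈ 0.925 × 6371 ≈ 5895 km, so the target fraction is f = 1800/5895 ≈ 0.305.
Interpolate at f ≈ 0.305 with slerp weights a = sin((1−f)δ)/sin δ ≈ 0.750, b = sin(fδ)/sin δ ≈ 0.349.
p = a·p₁ + b·p₂ ≈ (-0.218, -0.183, 0.959); φ = arcsin(p_z) ≈ 73.45°, λ = atan2(p_y, p_x) ≈ -140.02°.

≈ lat 73°N, lon 140°W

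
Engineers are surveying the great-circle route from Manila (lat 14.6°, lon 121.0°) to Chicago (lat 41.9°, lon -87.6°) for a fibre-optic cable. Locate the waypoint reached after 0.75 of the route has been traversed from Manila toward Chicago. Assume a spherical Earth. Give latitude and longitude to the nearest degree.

≈ lat 63°, lon -122°

Write both endpoints as unit vectors p₁, p₂ with components (cos φ cos λ, cos φ sin λ, sin φ).
The central angle between the endpoints is δ = arccos(p₁·p₂) ≈ 2.053 rad (117.6°).
Interpolate at f = 0.75 with slerp weights a = sin((1−f)δ)/sin δ ≈ 0.554, b = sin(fδ)/sin δ ≈ 1.128.
p = a·p₁ + b·p₂ ≈ (-0.241, -0.379, 0.893); φ = arcsin(p_z) ≈ 63.29°, λ = atan2(p_y, p_x) ≈ -122.45°.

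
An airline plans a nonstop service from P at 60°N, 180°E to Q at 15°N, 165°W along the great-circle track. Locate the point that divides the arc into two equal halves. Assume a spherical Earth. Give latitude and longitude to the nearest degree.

From cos δ = sin φ₁ sin φ₂ + cos φ₁ cos φ₂ cos Δλ, the central angle is δ ≈ 0.808 rad (46.3°).
Interpolate at f = 1/2 with slerp weights a = sin((1−f)δ)/sin δ ≈ 0.544, b = sin(fδ)/sin δ ≈ 0.544.
p = a·p₁ + b·p₂ ≈ (-0.779, -0.136, 0.612); φ = arcsin(p_z) ≈ 37.71°, λ = atan2(p_y, p_x) ≈ -170.10°.

≈ 38°N, 170°W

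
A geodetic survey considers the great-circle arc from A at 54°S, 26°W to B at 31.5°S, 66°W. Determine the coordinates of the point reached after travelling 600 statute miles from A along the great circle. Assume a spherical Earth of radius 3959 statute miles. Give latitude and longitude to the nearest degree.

≈ 50°S, 39°W

Write both endpoints as unit vectors p₁, p₂ with components (cos φ cos λ, cos φ sin λ, sin φ).
The central angle between the endpoints is δ = arccos(p₁·p₂) ≈ 0.632 rad (36.2°). The total great-circle distance is δ·R ≈ 0.632 × 3959 ≈ 2504 mi, so the target fraction is f = 600/2504 ≈ 0.240.
Interpolate at f ≈ 0.240 with slerp weights a = sin((1−f)δ)/sin δ ≈ 0.783, b = sin(fδ)/sin δ ≈ 0.255.
p = a·p₁ + b·p₂ ≈ (0.502, -0.401, -0.767); φ = arcsin(p_z) ≈ -50.04°, λ = atan2(p_y, p_x) ≈ -38.59°.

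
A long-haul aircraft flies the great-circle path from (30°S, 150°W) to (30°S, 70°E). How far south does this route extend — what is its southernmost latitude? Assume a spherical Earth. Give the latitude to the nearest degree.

The great circle lies in the plane with unit normal n̂ = (p₁ × p₂)/|p₁ × p₂|.
Here n̂_z ≈ -0.510; the vertex latitude is φ_max = arccos|n̂_z| ≈ 59.4°.
Check via Clairaut: cos φ_max = |cos φ₁| · sin C = cos(30.0°)·sin(143.9°) ≈ 0.510, again giving ≈ 59.4°.

≈ 59°S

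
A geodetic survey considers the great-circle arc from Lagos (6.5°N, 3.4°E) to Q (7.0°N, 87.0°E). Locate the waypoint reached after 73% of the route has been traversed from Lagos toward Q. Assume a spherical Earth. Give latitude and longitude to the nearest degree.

≈ (9°N, 64°E)

From cos δ = sin φ₁ sin φ₂ + cos φ₁ cos φ₂ cos Δλ, the central angle is δ ≈ 1.447 rad (82.9°).
Interpolate at f = 0.73 with slerp weights a = sin((1−f)δ)/sin δ ≈ 0.384, b = sin(fδ)/sin δ ≈ 0.877.
p = a·p₁ + b·p₂ ≈ (0.426, 0.892, 0.150); φ = arcsin(p_z) ≈ 8.65°, λ = atan2(p_y, p_x) ≈ 64.47°.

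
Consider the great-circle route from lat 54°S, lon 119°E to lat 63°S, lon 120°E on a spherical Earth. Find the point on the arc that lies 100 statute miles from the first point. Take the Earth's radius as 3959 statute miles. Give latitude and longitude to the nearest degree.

≈ lat 55°S, lon 119°E

Write both endpoints as unit vectors p₁, p₂ with components (cos φ cos λ, cos φ sin λ, sin φ).
The central angle between the endpoints is δ = arccos(p₁·p₂) ≈ 0.157 rad (9.0°). The total great-circle distance is δ·R ≈ 0.157 × 3959 ≈ 623 mi, so the target fraction is f = 100/623 ≈ 0.161.
Interpolate at f ≈ 0.161 with slerp weights a = sin((1−f)δ)/sin δ ≈ 0.840, b = sin(fδ)/sin δ ≈ 0.161.
p = a·p₁ + b·p₂ ≈ (-0.276, 0.495, -0.824); φ = arcsin(p_z) ≈ -55.45°, λ = atan2(p_y, p_x) ≈ 119.13°.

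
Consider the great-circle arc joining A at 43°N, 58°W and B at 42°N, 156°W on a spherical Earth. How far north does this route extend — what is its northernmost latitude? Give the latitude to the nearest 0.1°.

The great circle lies in the plane with unit normal n̂ = (p₁ × p₂)/|p₁ × p₂|.
Here n̂_z ≈ -0.582; the vertex latitude is φ_max = arccos|n̂_z| ≈ 54.4°.
Check via Clairaut: cos φ_max = |cos φ₁| · sin C = cos(43.0°)·sin(52.7°) ≈ 0.582, again giving ≈ 54.4°.

≈ 54.4°N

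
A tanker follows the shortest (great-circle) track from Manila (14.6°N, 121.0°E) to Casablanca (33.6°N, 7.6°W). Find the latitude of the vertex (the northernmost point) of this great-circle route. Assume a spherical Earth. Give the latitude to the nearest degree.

≈ 47°N

The great circle lies in the plane with unit normal n̂ = (p₁ × p₂)/|p₁ × p₂|.
Here n̂_z ≈ -0.676; the vertex latitude is φ_max = arccos|n̂_z| ≈ 47.5°.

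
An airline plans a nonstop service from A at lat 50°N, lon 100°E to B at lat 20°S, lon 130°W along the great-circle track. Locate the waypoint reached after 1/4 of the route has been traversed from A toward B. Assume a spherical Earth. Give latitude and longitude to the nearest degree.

≈ lat 49°N, lon 151°E

The haversine formula gives a central angle δ ≈ 2.279 rad (130.6°) between the endpoints.
Interpolate at f = 1/4 with slerp weights a = sin((1−f)δ)/sin δ ≈ 1.304, b = sin(fδ)/sin δ ≈ 0.710.
p = a·p₁ + b·p₂ ≈ (-0.574, 0.314, 0.756); φ = arcsin(p_z) ≈ 49.10°, λ = atan2(p_y, p_x) ≈ 151.32°.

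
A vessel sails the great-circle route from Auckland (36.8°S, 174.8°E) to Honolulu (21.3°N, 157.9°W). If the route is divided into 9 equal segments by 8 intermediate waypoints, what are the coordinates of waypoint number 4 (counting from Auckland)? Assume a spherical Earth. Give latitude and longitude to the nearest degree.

The haversine formula gives a central angle δ ≈ 1.109 rad (63.6°) between the endpoints.
Interpolate at f = 4/9 with slerp weights a = sin((1−f)δ)/sin δ ≈ 0.646, b = sin(fδ)/sin δ ≈ 0.529.
p = a·p₁ + b·p₂ ≈ (-0.971, -0.138, -0.195); φ = arcsin(p_z) ≈ -11.23°, λ = atan2(p_y, p_x) ≈ -171.89°.

≈ 11°S, 172°W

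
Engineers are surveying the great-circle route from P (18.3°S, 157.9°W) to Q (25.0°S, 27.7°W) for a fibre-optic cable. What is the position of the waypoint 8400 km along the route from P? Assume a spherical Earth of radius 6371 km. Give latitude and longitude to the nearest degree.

≈ (42°S, 71°W)

Write both endpoints as unit vectors p₁, p₂ with components (cos φ cos λ, cos φ sin λ, sin φ).
The central angle between the endpoints is δ = arccos(p₁·p₂) ≈ 2.007 rad (115.0°). The total great-circle distance is δ·R ≈ 2.007 × 6371 ≈ 12788 km, so the target fraction is f = 8400/12788 ≈ 0.657.
Interpolate at f ≈ 0.657 with slerp weights a = sin((1−f)δ)/sin δ ≈ 0.701, b = sin(fδ)/sin δ ≈ 1.068.
p = a·p₁ + b·p₂ ≈ (0.240, -0.701, -0.672); φ = arcsin(p_z) ≈ -42.20°, λ = atan2(p_y, p_x) ≈ -71.06°.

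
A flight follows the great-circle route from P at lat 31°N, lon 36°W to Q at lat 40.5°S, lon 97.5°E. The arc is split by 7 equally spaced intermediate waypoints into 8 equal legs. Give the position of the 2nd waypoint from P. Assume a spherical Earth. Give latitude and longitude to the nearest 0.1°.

≈ lat 11.0°N, lon 4.4°W

From cos δ = sin φ₁ sin φ₂ + cos φ₁ cos φ₂ cos Δλ, the central angle is δ ≈ 2.471 rad (141.6°).
Interpolate at f = 2/8 with slerp weights a = sin((1−f)δ)/sin δ ≈ 1.545, b = sin(fδ)/sin δ ≈ 0.931.
p = a·p₁ + b·p₂ ≈ (0.979, -0.076, 0.191); φ = arcsin(p_z) ≈ 10.99°, λ = atan2(p_y, p_x) ≈ -4.45°.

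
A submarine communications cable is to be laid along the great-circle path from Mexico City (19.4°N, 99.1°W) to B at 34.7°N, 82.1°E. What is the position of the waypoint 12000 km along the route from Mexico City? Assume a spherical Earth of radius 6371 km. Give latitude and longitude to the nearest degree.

Convert each endpoint to a unit vector on the sphere (x = cos φ cos λ, y = cos φ sin λ, z = sin φ).
The central angle between the endpoints is δ = arccos(p₁·p₂) ≈ 2.197 rad (125.9°). The total great-circle distance is δ·R ≈ 2.197 × 6371 ≈ 13998 km, so the target fraction is f = 12000/13998 ≈ 0.857.
Interpolate at f ≈ 0.857 with slerp weights a = sin((1−f)δ)/sin δ ≈ 0.381, b = sin(fδ)/sin δ ≈ 1.174.
p = a·p₁ + b·p₂ ≈ (0.076, 0.602, 0.795); φ = arcsin(p_z) ≈ 52.66°, λ = atan2(p_y, p_x) ≈ 82.81°.

≈ 53°N, 83°E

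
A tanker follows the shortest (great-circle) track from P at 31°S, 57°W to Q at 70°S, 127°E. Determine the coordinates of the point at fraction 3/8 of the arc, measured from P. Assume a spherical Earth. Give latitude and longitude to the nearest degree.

Convert each endpoint to a unit vector on the sphere (x = cos φ cos λ, y = cos φ sin λ, z = sin φ).
The central angle between the endpoints is δ = arccos(p₁·p₂) ≈ 1.378 rad (79.0°).
Interpolate at f = 3/8 with slerp weights a = sin((1−f)δ)/sin δ ≈ 0.773, b = sin(fδ)/sin δ ≈ 0.503.
p = a·p₁ + b·p₂ ≈ (0.257, -0.418, -0.871); φ = arcsin(p_z) ≈ -60.59°, λ = atan2(p_y, p_x) ≈ -58.40°.

≈ 61°S, 58°W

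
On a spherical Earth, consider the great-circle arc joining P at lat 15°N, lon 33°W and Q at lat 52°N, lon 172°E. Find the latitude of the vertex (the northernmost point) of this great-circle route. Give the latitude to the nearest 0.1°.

≈ 74.5°N

The great circle lies in the plane with unit normal n̂ = (p₁ × p₂)/|p₁ × p₂|.
Here n̂_z ≈ -0.267; the vertex latitude is φ_max = arccos|n̂_z| ≈ 74.5°.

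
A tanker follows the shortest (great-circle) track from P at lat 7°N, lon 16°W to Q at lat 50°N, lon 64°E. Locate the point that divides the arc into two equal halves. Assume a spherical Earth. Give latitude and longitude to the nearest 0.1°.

Convert each endpoint to a unit vector on the sphere (x = cos φ cos λ, y = cos φ sin λ, z = sin φ).
The central angle between the endpoints is δ = arccos(p₁·p₂) ≈ 1.365 rad (78.2°).
Interpolate at f = 1/2 with slerp weights a = sin((1−f)δ)/sin δ ≈ 0.644, b = sin(fδ)/sin δ ≈ 0.644.
p = a·p₁ + b·p₂ ≈ (0.796, 0.196, 0.572); φ = arcsin(p_z) ≈ 34.90°, λ = atan2(p_y, p_x) ≈ 13.83°.

≈ lat 34.9°N, lon 13.8°E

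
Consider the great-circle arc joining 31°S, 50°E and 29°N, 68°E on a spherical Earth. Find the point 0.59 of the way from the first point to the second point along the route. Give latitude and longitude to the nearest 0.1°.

From cos δ = sin φ₁ sin φ₂ + cos φ₁ cos φ₂ cos Δλ, the central angle is δ ≈ 1.089 rad (62.4°).
Interpolate at f = 0.59 with slerp weights a = sin((1−f)δ)/sin δ ≈ 0.487, b = sin(fδ)/sin δ ≈ 0.676.
p = a·p₁ + b·p₂ ≈ (0.490, 0.868, 0.077); φ = arcsin(p_z) ≈ 4.41°, λ = atan2(p_y, p_x) ≈ 60.56°.

≈ 4.4°N, 60.6°E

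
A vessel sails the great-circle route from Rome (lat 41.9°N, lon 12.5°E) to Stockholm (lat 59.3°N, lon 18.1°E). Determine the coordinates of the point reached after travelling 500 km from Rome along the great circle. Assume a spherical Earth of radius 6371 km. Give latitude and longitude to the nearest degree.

≈ lat 46°N, lon 14°E

Convert each endpoint to a unit vector on the sphere (x = cos φ cos λ, y = cos φ sin λ, z = sin φ).
The central angle between the endpoints is δ = arccos(p₁·p₂) ≈ 0.310 rad (17.7°). The total great-circle distance is δ·R ≈ 0.310 × 6371 ≈ 1973 km, so the target fraction is f = 500/1973 ≈ 0.253.
Interpolate at f ≈ 0.253 with slerp weights a = sin((1−f)δ)/sin δ ≈ 0.752, b = sin(fδ)/sin δ ≈ 0.257.
p = a·p₁ + b·p₂ ≈ (0.671, 0.162, 0.723); φ = arcsin(p_z) ≈ 46.33°, λ = atan2(p_y, p_x) ≈ 13.56°.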